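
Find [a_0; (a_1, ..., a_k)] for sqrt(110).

[10; (2, 20)]

Write x_i = (sqrt(110) + m_i)/d_i with (m_0, d_0) = (0, 1). a_0 = floor(sqrt(110)) = 10, since 10^2 = 100 <= 110 < 121 = 11^2.
Iterate m_{i+1} = d_i*a_i - m_i, d_{i+1} = (110 - m_{i+1}^2)/d_i, a_{i+1} = floor((a_0 + m_{i+1})/d_{i+1}):
  m_1 = 1*10 - 0 = 10, d_1 = (110 - 10^2)/1 = 10/1 = 10, a_1 = floor((10 + 10)/10) = 2.
  m_2 = 10*2 - 10 = 10, d_2 = (110 - 10^2)/10 = 10/10 = 1, a_2 = floor((10 + 10)/1) = 20.
  m_3 = 1*20 - 10 = 10, d_3 = (110 - 10^2)/1 = 10/1 = 10: (m_3, d_3) = (m_1, d_1) = (10, 10), so from here the quotients repeat a_1, a_2; the period length is 2.
Hence the expansion of sqrt(110) is a_0 = 10 followed by the repeating block 2, 20 (period 2).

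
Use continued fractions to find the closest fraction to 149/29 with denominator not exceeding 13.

36/7

Expand x = 149/29 as a continued fraction with the Euclidean algorithm:
  149 = 5*29 + 4, so a_0 = 5.
  29 = 7*4 + 1, so a_1 = 7.
  4 = 4*1 + 0, so a_2 = 4.
so x = [5; 7, 4].
Convergents (p_i = a_i*p_{i-1} + p_{i-2}, q_i = a_i*q_{i-1} + q_{i-2} with p_{-2}=0, p_{-1}=1, q_{-2}=1, q_{-1}=0), until the denominator exceeds 13:
  i=0: a_0=5, p_0 = 5*1 + 0 = 5, q_0 = 5*0 + 1 = 1.
  i=1: a_1=7, p_1 = 7*5 + 1 = 36, q_1 = 7*1 + 0 = 7.
  i=2: a_2=4, p_2 = 4*36 + 5 = 149, q_2 = 4*7 + 1 = 29.
q_2 = 29 > 13, so the last convergent with denominator <= 13 is p_1/q_1 = 36/7.
The closest fraction with denominator <= 13 is either p_1/q_1 or the intermediate fraction (k*p_1 + p_0)/(k*q_1 + q_0) with the largest k >= 1 whose denominator stays <= 13; these approach x as k grows, and every other convergent or intermediate fraction in range is farther away.
Largest k: floor((13 - q_0)/q_1) = floor((13 - 1)/7) = 1.
That gives (1*36 + 5)/(1*7 + 1) = 41/8.
Compare the errors: |x - 36/7| = |149*7 - 36*29|/(29*7) = 1/203, and |x - 41/8| = |149*8 - 41*29|/(29*8) = 3/232.
Cross-multiplying, 1*232 = 232 < 609 = 3*203, so 1/203 is smaller: the convergent 36/7 is closer to x than 41/8.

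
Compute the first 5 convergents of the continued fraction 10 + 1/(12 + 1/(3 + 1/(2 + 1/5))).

10/1, 121/12, 373/37, 867/86, 4708/467

Using the convergent recurrence p_i = a_i*p_{i-1} + p_{i-2}, q_i = a_i*q_{i-1} + q_{i-2} with p_{-2}=0, p_{-1}=1, q_{-2}=1, q_{-1}=0:
  i=0: a_0=10, p_0 = 10*1 + 0 = 10, q_0 = 10*0 + 1 = 1.
  i=1: a_1=12, p_1 = 12*10 + 1 = 121, q_1 = 12*1 + 0 = 12.
  i=2: a_2=3, p_2 = 3*121 + 10 = 373, q_2 = 3*12 + 1 = 37.
  i=3: a_3=2, p_3 = 2*373 + 121 = 867, q_3 = 2*37 + 12 = 86.
  i=4: a_4=5, p_4 = 5*867 + 373 = 4708, q_4 = 5*86 + 37 = 467.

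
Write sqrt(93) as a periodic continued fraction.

Write x_i = (sqrt(93) + m_i)/d_i with (m_0, d_0) = (0, 1). a_0 = floor(sqrt(93)) = 9, since 9^2 = 81 <= 93 < 100 = 10^2.
Iterate m_{i+1} = d_i*a_i - m_i, d_{i+1} = (93 - m_{i+1}^2)/d_i, a_{i+1} = floor((a_0 + m_{i+1})/d_{i+1}):
  m_1 = 1*9 - 0 = 9, d_1 = (93 - 9^2)/1 = 12/1 = 12, a_1 = floor((9 + 9)/12) = 1.
  m_2 = 12*1 - 9 = 3, d_2 = (93 - 3^2)/12 = 84/12 = 7, a_2 = floor((9 + 3)/7) = 1.
  m_3 = 7*1 - 3 = 4, d_3 = (93 - 4^2)/7 = 77/7 = 11, a_3 = floor((9 + 4)/11) = 1.
  m_4 = 11*1 - 4 = 7, d_4 = (93 - 7^2)/11 = 44/11 = 4, a_4 = floor((9 + 7)/4) = 4.
  m_5 = 4*4 - 7 = 9, d_5 = (93 - 9^2)/4 = 12/4 = 3, a_5 = floor((9 + 9)/3) = 6.
  m_6 = 3*6 - 9 = 9, d_6 = (93 - 9^2)/3 = 12/3 = 4, a_6 = floor((9 + 9)/4) = 4.
  m_7 = 4*4 - 9 = 7, d_7 = (93 - 7^2)/4 = 44/4 = 11, a_7 = floor((9 + 7)/11) = 1.
  m_8 = 11*1 - 7 = 4, d_8 = (93 - 4^2)/11 = 77/11 = 7, a_8 = floor((9 + 4)/7) = 1.
  m_9 = 7*1 - 4 = 3, d_9 = (93 - 3^2)/7 = 84/7 = 12, a_9 = floor((9 + 3)/12) = 1.
  m_10 = 12*1 - 3 = 9, d_10 = (93 - 9^2)/12 = 12/12 = 1, a_10 = floor((9 + 9)/1) = 18.
  m_11 = 1*18 - 9 = 9, d_11 = (93 - 9^2)/1 = 12/1 = 12: (m_11, d_11) = (m_1, d_1) = (9, 12), so from here the quotients repeat a_1, ..., a_10; the period length is 10.
Hence the expansion of sqrt(93) is a_0 = 9 followed by the repeating block 1, 1, 1, 4, 6, 4, 1, 1, 1, 18 (period 10).

[9; (1, 1, 1, 4, 6, 4, 1, 1, 1, 18)]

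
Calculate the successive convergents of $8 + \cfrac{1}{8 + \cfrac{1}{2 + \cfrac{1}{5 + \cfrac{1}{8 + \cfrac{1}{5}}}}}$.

8/1, 65/8, 138/17, 755/93, 6178/761, 31645/3898

Using the convergent recurrence p_i = a_i*p_{i-1} + p_{i-2}, q_i = a_i*q_{i-1} + q_{i-2} with p_{-2}=0, p_{-1}=1, q_{-2}=1, q_{-1}=0:
  i=0: a_0=8, p_0 = 8*1 + 0 = 8, q_0 = 8*0 + 1 = 1.
  i=1: a_1=8, p_1 = 8*8 + 1 = 65, q_1 = 8*1 + 0 = 8.
  i=2: a_2=2, p_2 = 2*65 + 8 = 138, q_2 = 2*8 + 1 = 17.
  i=3: a_3=5, p_3 = 5*138 + 65 = 755, q_3 = 5*17 + 8 = 93.
  i=4: a_4=8, p_4 = 8*755 + 138 = 6178, q_4 = 8*93 + 17 = 761.
  i=5: a_5=5, p_5 = 5*6178 + 755 = 31645, q_5 = 5*761 + 93 = 3898.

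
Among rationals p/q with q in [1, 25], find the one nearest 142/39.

Expand x = 142/39 as a continued fraction with the Euclidean algorithm:
  142 = 3*39 + 25, so a_0 = 3.
  39 = 1*25 + 14, so a_1 = 1.
  25 = 1*14 + 11, so a_2 = 1.
  14 = 1*11 + 3, so a_3 = 1.
  11 = 3*3 + 2, so a_4 = 3.
  3 = 1*2 + 1, so a_5 = 1.
  2 = 2*1 + 0, so a_6 = 2.
so x = [3; 1, 1, 1, 3, 1, 2].
Convergents (p_i = a_i*p_{i-1} + p_{i-2}, q_i = a_i*q_{i-1} + q_{i-2} with p_{-2}=0, p_{-1}=1, q_{-2}=1, q_{-1}=0), until the denominator exceeds 25:
  i=0: a_0=3, p_0 = 3*1 + 0 = 3, q_0 = 3*0 + 1 = 1.
  i=1: a_1=1, p_1 = 1*3 + 1 = 4, q_1 = 1*1 + 0 = 1.
  i=2: a_2=1, p_2 = 1*4 + 3 = 7, q_2 = 1*1 + 1 = 2.
  i=3: a_3=1, p_3 = 1*7 + 4 = 11, q_3 = 1*2 + 1 = 3.
  i=4: a_4=3, p_4 = 3*11 + 7 = 40, q_4 = 3*3 + 2 = 11.
  i=5: a_5=1, p_5 = 1*40 + 11 = 51, q_5 = 1*11 + 3 = 14.
  i=6: a_6=2, p_6 = 2*51 + 40 = 142, q_6 = 2*14 + 11 = 39.
q_6 = 39 > 25, so the last convergent with denominator <= 25 is p_5/q_5 = 51/14.
The closest fraction with denominator <= 25 is either p_5/q_5 or the intermediate fraction (k*p_5 + p_4)/(k*q_5 + q_4) with the largest k >= 1 whose denominator stays <= 25; these approach x as k grows, and every other convergent or intermediate fraction in range is farther away.
Largest k: floor((25 - q_4)/q_5) = floor((25 - 11)/14) = 1.
That gives (1*51 + 40)/(1*14 + 11) = 91/25.
Compare the errors: |x - 51/14| = |142*14 - 51*39|/(39*14) = 1/546, and |x - 91/25| = |142*25 - 91*39|/(39*25) = 1/975.
Cross-multiplying, 1*546 = 546 < 975 = 1*975, so 1/975 is smaller: the intermediate fraction 91/25 is closer to x than 51/14.

91/25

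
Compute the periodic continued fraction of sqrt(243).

[15; (1, 1, 2, 3, 15, 3, 2, 1, 1, 30)]

Write x_i = (sqrt(243) + m_i)/d_i with (m_0, d_0) = (0, 1). a_0 = floor(sqrt(243)) = 15, since 15^2 = 225 <= 243 < 256 = 16^2.
Iterate m_{i+1} = d_i*a_i - m_i, d_{i+1} = (243 - m_{i+1}^2)/d_i, a_{i+1} = floor((a_0 + m_{i+1})/d_{i+1}):
  m_1 = 1*15 - 0 = 15, d_1 = (243 - 15^2)/1 = 18/1 = 18, a_1 = floor((15 + 15)/18) = 1.
  m_2 = 18*1 - 15 = 3, d_2 = (243 - 3^2)/18 = 234/18 = 13, a_2 = floor((15 + 3)/13) = 1.
  m_3 = 13*1 - 3 = 10, d_3 = (243 - 10^2)/13 = 143/13 = 11, a_3 = floor((15 + 10)/11) = 2.
  m_4 = 11*2 - 10 = 12, d_4 = (243 - 12^2)/11 = 99/11 = 9, a_4 = floor((15 + 12)/9) = 3.
  m_5 = 9*3 - 12 = 15, d_5 = (243 - 15^2)/9 = 18/9 = 2, a_5 = floor((15 + 15)/2) = 15.
  m_6 = 2*15 - 15 = 15, d_6 = (243 - 15^2)/2 = 18/2 = 9, a_6 = floor((15 + 15)/9) = 3.
  m_7 = 9*3 - 15 = 12, d_7 = (243 - 12^2)/9 = 99/9 = 11, a_7 = floor((15 + 12)/11) = 2.
  m_8 = 11*2 - 12 = 10, d_8 = (243 - 10^2)/11 = 143/11 = 13, a_8 = floor((15 + 10)/13) = 1.
  m_9 = 13*1 - 10 = 3, d_9 = (243 - 3^2)/13 = 234/13 = 18, a_9 = floor((15 + 3)/18) = 1.
  m_10 = 18*1 - 3 = 15, d_10 = (243 - 15^2)/18 = 18/18 = 1, a_10 = floor((15 + 15)/1) = 30.
  m_11 = 1*30 - 15 = 15, d_11 = (243 - 15^2)/1 = 18/1 = 18: (m_11, d_11) = (m_1, d_1) = (15, 18), so from here the quotients repeat a_1, ..., a_10; the period length is 10.
Hence the expansion of sqrt(243) is a_0 = 15 followed by the repeating block 1, 1, 2, 3, 15, 3, 2, 1, 1, 30 (period 10).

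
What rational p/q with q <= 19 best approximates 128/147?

Expand x = 128/147 as a continued fraction with the Euclidean algorithm:
  128 = 0*147 + 128, so a_0 = 0.
  147 = 1*128 + 19, so a_1 = 1.
  128 = 6*19 + 14, so a_2 = 6.
  19 = 1*14 + 5, so a_3 = 1.
  14 = 2*5 + 4, so a_4 = 2.
  5 = 1*4 + 1, so a_5 = 1.
  4 = 4*1 + 0, so a_6 = 4.
so x = [0; 1, 6, 1, 2, 1, 4].
Convergents (p_i = a_i*p_{i-1} + p_{i-2}, q_i = a_i*q_{i-1} + q_{i-2} with p_{-2}=0, p_{-1}=1, q_{-2}=1, q_{-1}=0), until the denominator exceeds 19:
  i=0: a_0=0, p_0 = 0*1 + 0 = 0, q_0 = 0*0 + 1 = 1.
  i=1: a_1=1, p_1 = 1*0 + 1 = 1, q_1 = 1*1 + 0 = 1.
  i=2: a_2=6, p_2 = 6*1 + 0 = 6, q_2 = 6*1 + 1 = 7.
  i=3: a_3=1, p_3 = 1*6 + 1 = 7, q_3 = 1*7 + 1 = 8.
  i=4: a_4=2, p_4 = 2*7 + 6 = 20, q_4 = 2*8 + 7 = 23.
q_4 = 23 > 19, so the last convergent with denominator <= 19 is p_3/q_3 = 7/8.
The closest fraction with denominator <= 19 is either p_3/q_3 or the intermediate fraction (k*p_3 + p_2)/(k*q_3 + q_2) with the largest k >= 1 whose denominator stays <= 19; these approach x as k grows, and every other convergent or intermediate fraction in range is farther away.
Largest k: floor((19 - q_2)/q_3) = floor((19 - 7)/8) = 1.
That gives (1*7 + 6)/(1*8 + 7) = 13/15.
Compare the errors: |x - 7/8| = |128*8 - 7*147|/(147*8) = 5/1176, and |x - 13/15| = |128*15 - 13*147|/(147*15) = 9/2205.
Cross-multiplying, 9*1176 = 10584 < 11025 = 5*2205, so 9/2205 is smaller: the intermediate fraction 13/15 is closer to x than 7/8.

13/15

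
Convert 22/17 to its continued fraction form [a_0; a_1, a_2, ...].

Run the Euclidean algorithm on 22 and 17; the successive quotients are the partial quotients a_0, a_1, ... (each step inverts the fractional part left over by the previous one):
  22 = 1*17 + 5, so a_0 = 1.
  17 = 3*5 + 2, so a_1 = 3.
  5 = 2*2 + 1, so a_2 = 2.
  2 = 2*1 + 0, so a_3 = 2.
The remainder reaches 0 after 4 divisions, so the expansion has 4 partial quotients, read off in order.

[1; 3, 2, 2]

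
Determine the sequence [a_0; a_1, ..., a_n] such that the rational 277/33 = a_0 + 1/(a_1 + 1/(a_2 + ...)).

Run the Euclidean algorithm on 277 and 33; the successive quotients are the partial quotients a_0, a_1, ... (each step inverts the fractional part left over by the previous one):
  277 = 8*33 + 13, so a_0 = 8.
  33 = 2*13 + 7, so a_1 = 2.
  13 = 1*7 + 6, so a_2 = 1.
  7 = 1*6 + 1, so a_3 = 1.
  6 = 6*1 + 0, so a_4 = 6.
The remainder reaches 0 after 5 divisions, so the expansion has 5 partial quotients, read off in order.

[8; 2, 1, 1, 6]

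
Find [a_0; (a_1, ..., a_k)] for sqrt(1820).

[42; (1, 1, 1, 20, 1, 1, 1, 84)]

Write x_i = (sqrt(1820) + m_i)/d_i with (m_0, d_0) = (0, 1). a_0 = floor(sqrt(1820)) = 42, since 42^2 = 1764 <= 1820 < 1849 = 43^2.
Iterate m_{i+1} = d_i*a_i - m_i, d_{i+1} = (1820 - m_{i+1}^2)/d_i, a_{i+1} = floor((a_0 + m_{i+1})/d_{i+1}):
  m_1 = 1*42 - 0 = 42, d_1 = (1820 - 42^2)/1 = 56/1 = 56, a_1 = floor((42 + 42)/56) = 1.
  m_2 = 56*1 - 42 = 14, d_2 = (1820 - 14^2)/56 = 1624/56 = 29, a_2 = floor((42 + 14)/29) = 1.
  m_3 = 29*1 - 14 = 15, d_3 = (1820 - 15^2)/29 = 1595/29 = 55, a_3 = floor((42 + 15)/55) = 1.
  m_4 = 55*1 - 15 = 40, d_4 = (1820 - 40^2)/55 = 220/55 = 4, a_4 = floor((42 + 40)/4) = 20.
  m_5 = 4*20 - 40 = 40, d_5 = (1820 - 40^2)/4 = 220/4 = 55, a_5 = floor((42 + 40)/55) = 1.
  m_6 = 55*1 - 40 = 15, d_6 = (1820 - 15^2)/55 = 1595/55 = 29, a_6 = floor((42 + 15)/29) = 1.
  m_7 = 29*1 - 15 = 14, d_7 = (1820 - 14^2)/29 = 1624/29 = 56, a_7 = floor((42 + 14)/56) = 1.
  m_8 = 56*1 - 14 = 42, d_8 = (1820 - 42^2)/56 = 56/56 = 1, a_8 = floor((42 + 42)/1) = 84.
  m_9 = 1*84 - 42 = 42, d_9 = (1820 - 42^2)/1 = 56/1 = 56: (m_9, d_9) = (m_1, d_1) = (42, 56), so from here the quotients repeat a_1, ..., a_8; the period length is 8.
Hence the expansion of sqrt(1820) is a_0 = 42 followed by the repeating block 1, 1, 1, 20, 1, 1, 1, 84 (period 8).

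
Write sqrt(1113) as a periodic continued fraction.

Write x_i = (sqrt(1113) + m_i)/d_i with (m_0, d_0) = (0, 1). a_0 = floor(sqrt(1113)) = 33, since 33^2 = 1089 <= 1113 < 1156 = 34^2.
Iterate m_{i+1} = d_i*a_i - m_i, d_{i+1} = (1113 - m_{i+1}^2)/d_i, a_{i+1} = floor((a_0 + m_{i+1})/d_{i+1}):
  m_1 = 1*33 - 0 = 33, d_1 = (1113 - 33^2)/1 = 24/1 = 24, a_1 = floor((33 + 33)/24) = 2.
  m_2 = 24*2 - 33 = 15, d_2 = (1113 - 15^2)/24 = 888/24 = 37, a_2 = floor((33 + 15)/37) = 1.
  m_3 = 37*1 - 15 = 22, d_3 = (1113 - 22^2)/37 = 629/37 = 17, a_3 = floor((33 + 22)/17) = 3.
  m_4 = 17*3 - 22 = 29, d_4 = (1113 - 29^2)/17 = 272/17 = 16, a_4 = floor((33 + 29)/16) = 3.
  m_5 = 16*3 - 29 = 19, d_5 = (1113 - 19^2)/16 = 752/16 = 47, a_5 = floor((33 + 19)/47) = 1.
  m_6 = 47*1 - 19 = 28, d_6 = (1113 - 28^2)/47 = 329/47 = 7, a_6 = floor((33 + 28)/7) = 8.
  m_7 = 7*8 - 28 = 28, d_7 = (1113 - 28^2)/7 = 329/7 = 47, a_7 = floor((33 + 28)/47) = 1.
  m_8 = 47*1 - 28 = 19, d_8 = (1113 - 19^2)/47 = 752/47 = 16, a_8 = floor((33 + 19)/16) = 3.
  m_9 = 16*3 - 19 = 29, d_9 = (1113 - 29^2)/16 = 272/16 = 17, a_9 = floor((33 + 29)/17) = 3.
  m_10 = 17*3 - 29 = 22, d_10 = (1113 - 22^2)/17 = 629/17 = 37, a_10 = floor((33 + 22)/37) = 1.
  m_11 = 37*1 - 22 = 15, d_11 = (1113 - 15^2)/37 = 888/37 = 24, a_11 = floor((33 + 15)/24) = 2.
  m_12 = 24*2 - 15 = 33, d_12 = (1113 - 33^2)/24 = 24/24 = 1, a_12 = floor((33 + 33)/1) = 66.
  m_13 = 1*66 - 33 = 33, d_13 = (1113 - 33^2)/1 = 24/1 = 24: (m_13, d_13) = (m_1, d_1) = (33, 24), so from here the quotients repeat a_1, ..., a_12; the period length is 12.
Hence the expansion of sqrt(1113) is a_0 = 33 followed by the repeating block 2, 1, 3, 3, 1, 8, 1, 3, 3, 1, 2, 66 (period 12).

[33; (2, 1, 3, 3, 1, 8, 1, 3, 3, 1, 2, 66)]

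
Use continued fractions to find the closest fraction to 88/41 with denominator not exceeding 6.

Expand x = 88/41 as a continued fraction with the Euclidean algorithm:
  88 = 2*41 + 6, so a_0 = 2.
  41 = 6*6 + 5, so a_1 = 6.
  6 = 1*5 + 1, so a_2 = 1.
  5 = 5*1 + 0, so a_3 = 5.
so x = [2; 6, 1, 5].
Convergents (p_i = a_i*p_{i-1} + p_{i-2}, q_i = a_i*q_{i-1} + q_{i-2} with p_{-2}=0, p_{-1}=1, q_{-2}=1, q_{-1}=0), until the denominator exceeds 6:
  i=0: a_0=2, p_0 = 2*1 + 0 = 2, q_0 = 2*0 + 1 = 1.
  i=1: a_1=6, p_1 = 6*2 + 1 = 13, q_1 = 6*1 + 0 = 6.
  i=2: a_2=1, p_2 = 1*13 + 2 = 15, q_2 = 1*6 + 1 = 7.
q_2 = 7 > 6, so the last convergent with denominator <= 6 is p_1/q_1 = 13/6.
The closest fraction with denominator <= 6 is either p_1/q_1 or the intermediate fraction (k*p_1 + p_0)/(k*q_1 + q_0) with the largest k >= 1 whose denominator stays <= 6; these approach x as k grows, and every other convergent or intermediate fraction in range is farther away.
Largest k: floor((6 - q_0)/q_1) = floor((6 - 1)/6) = 0.
Since k = 0, no intermediate fraction beyond p_1/q_1 has denominator <= 6, so the convergent 13/6 is the closest (its error is |88*6 - 13*41|/(41*6) = 5/246).

13/6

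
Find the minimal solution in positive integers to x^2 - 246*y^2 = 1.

First expand sqrt(246) as a continued fraction. With x_i = (sqrt(246) + m_i)/d_i and (m_0, d_0) = (0, 1): a_0 = floor(sqrt(246)) = 15, since 15^2 = 225 <= 246 < 256 = 16^2.
Iterate m_{i+1} = d_i*a_i - m_i, d_{i+1} = (246 - m_{i+1}^2)/d_i, a_{i+1} = floor((a_0 + m_{i+1})/d_{i+1}):
  m_1 = 1*15 - 0 = 15, d_1 = (246 - 15^2)/1 = 21/1 = 21, a_1 = floor((15 + 15)/21) = 1.
  m_2 = 21*1 - 15 = 6, d_2 = (246 - 6^2)/21 = 210/21 = 10, a_2 = floor((15 + 6)/10) = 2.
  m_3 = 10*2 - 6 = 14, d_3 = (246 - 14^2)/10 = 50/10 = 5, a_3 = floor((15 + 14)/5) = 5.
  m_4 = 5*5 - 14 = 11, d_4 = (246 - 11^2)/5 = 125/5 = 25, a_4 = floor((15 + 11)/25) = 1.
  m_5 = 25*1 - 11 = 14, d_5 = (246 - 14^2)/25 = 50/25 = 2, a_5 = floor((15 + 14)/2) = 14.
  m_6 = 2*14 - 14 = 14, d_6 = (246 - 14^2)/2 = 50/2 = 25, a_6 = floor((15 + 14)/25) = 1.
  m_7 = 25*1 - 14 = 11, d_7 = (246 - 11^2)/25 = 125/25 = 5, a_7 = floor((15 + 11)/5) = 5.
  m_8 = 5*5 - 11 = 14, d_8 = (246 - 14^2)/5 = 50/5 = 10, a_8 = floor((15 + 14)/10) = 2.
  m_9 = 10*2 - 14 = 6, d_9 = (246 - 6^2)/10 = 210/10 = 21, a_9 = floor((15 + 6)/21) = 1.
  m_10 = 21*1 - 6 = 15, d_10 = (246 - 15^2)/21 = 21/21 = 1, a_10 = floor((15 + 15)/1) = 30.
  m_11 = 1*30 - 15 = 15, d_11 = (246 - 15^2)/1 = 21/1 = 21: (m_11, d_11) = (m_1, d_1) = (15, 21), so from here the quotients repeat a_1, ..., a_10; the period length is 10.
So sqrt(246) = [15; (1, 2, 5, 1, 14, 1, 5, 2, 1, 30)] with period length k = 10.
k is even, so the fundamental solution of x^2 - 246y^2 = 1 is (p_{k-1}, q_{k-1}) = (p_9, q_9); compute convergents through index 9.
Convergents (p_i = a_i*p_{i-1} + p_{i-2}, q_i = a_i*q_{i-1} + q_{i-2} with p_{-2}=0, p_{-1}=1, q_{-2}=1, q_{-1}=0):
  i=0: a_0=15, p_0 = 15*1 + 0 = 15, q_0 = 15*0 + 1 = 1.
  i=1: a_1=1, p_1 = 1*15 + 1 = 16, q_1 = 1*1 + 0 = 1.
  i=2: a_2=2, p_2 = 2*16 + 15 = 47, q_2 = 2*1 + 1 = 3.
  i=3: a_3=5, p_3 = 5*47 + 16 = 251, q_3 = 5*3 + 1 = 16.
  i=4: a_4=1, p_4 = 1*251 + 47 = 298, q_4 = 1*16 + 3 = 19.
  i=5: a_5=14, p_5 = 14*298 + 251 = 4423, q_5 = 14*19 + 16 = 282.
  i=6: a_6=1, p_6 = 1*4423 + 298 = 4721, q_6 = 1*282 + 19 = 301.
  i=7: a_7=5, p_7 = 5*4721 + 4423 = 28028, q_7 = 5*301 + 282 = 1787.
  i=8: a_8=2, p_8 = 2*28028 + 4721 = 60777, q_8 = 2*1787 + 301 = 3875.
  i=9: a_9=1, p_9 = 1*60777 + 28028 = 88805, q_9 = 1*3875 + 1787 = 5662.
Check: 88805^2 - 246*5662^2 = 7886328025 - 7886328024 = 1, so (x, y) = (88805, 5662) solves the equation, and by the theorem it is the least positive solution.

(x, y) = (88805, 5662)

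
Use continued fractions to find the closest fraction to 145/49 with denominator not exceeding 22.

65/22

Expand x = 145/49 as a continued fraction with the Euclidean algorithm:
  145 = 2*49 + 47, so a_0 = 2.
  49 = 1*47 + 2, so a_1 = 1.
  47 = 23*2 + 1, so a_2 = 23.
  2 = 2*1 + 0, so a_3 = 2.
so x = [2; 1, 23, 2].
Convergents (p_i = a_i*p_{i-1} + p_{i-2}, q_i = a_i*q_{i-1} + q_{i-2} with p_{-2}=0, p_{-1}=1, q_{-2}=1, q_{-1}=0), until the denominator exceeds 22:
  i=0: a_0=2, p_0 = 2*1 + 0 = 2, q_0 = 2*0 + 1 = 1.
  i=1: a_1=1, p_1 = 1*2 + 1 = 3, q_1 = 1*1 + 0 = 1.
  i=2: a_2=23, p_2 = 23*3 + 2 = 71, q_2 = 23*1 + 1 = 24.
q_2 = 24 > 22, so the last convergent with denominator <= 22 is p_1/q_1 = 3/1.
The closest fraction with denominator <= 22 is either p_1/q_1 or the intermediate fraction (k*p_1 + p_0)/(k*q_1 + q_0) with the largest k >= 1 whose denominator stays <= 22; these approach x as k grows, and every other convergent or intermediate fraction in range is farther away.
Largest k: floor((22 - q_0)/q_1) = floor((22 - 1)/1) = 21.
That gives (21*3 + 2)/(21*1 + 1) = 65/22.
Compare the errors: |x - 3/1| = |145*1 - 3*49|/(49*1) = 2/49, and |x - 65/22| = |145*22 - 65*49|/(49*22) = 5/1078.
Cross-multiplying, 5*49 = 245 < 2156 = 2*1078, so 5/1078 is smaller: the intermediate fraction 65/22 is closer to x than 3/1.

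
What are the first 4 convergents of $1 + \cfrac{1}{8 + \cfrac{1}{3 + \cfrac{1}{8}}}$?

1/1, 9/8, 28/25, 233/208

Using the convergent recurrence p_i = a_i*p_{i-1} + p_{i-2}, q_i = a_i*q_{i-1} + q_{i-2} with p_{-2}=0, p_{-1}=1, q_{-2}=1, q_{-1}=0:
  i=0: a_0=1, p_0 = 1*1 + 0 = 1, q_0 = 1*0 + 1 = 1.
  i=1: a_1=8, p_1 = 8*1 + 1 = 9, q_1 = 8*1 + 0 = 8.
  i=2: a_2=3, p_2 = 3*9 + 1 = 28, q_2 = 3*8 + 1 = 25.
  i=3: a_3=8, p_3 = 8*28 + 9 = 233, q_3 = 8*25 + 8 = 208.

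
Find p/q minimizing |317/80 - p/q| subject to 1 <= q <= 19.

Expand x = 317/80 as a continued fraction with the Euclidean algorithm:
  317 = 3*80 + 77, so a_0 = 3.
  80 = 1*77 + 3, so a_1 = 1.
  77 = 25*3 + 2, so a_2 = 25.
  3 = 1*2 + 1, so a_3 = 1.
  2 = 2*1 + 0, so a_4 = 2.
so x = [3; 1, 25, 1, 2].
Convergents (p_i = a_i*p_{i-1} + p_{i-2}, q_i = a_i*q_{i-1} + q_{i-2} with p_{-2}=0, p_{-1}=1, q_{-2}=1, q_{-1}=0), until the denominator exceeds 19:
  i=0: a_0=3, p_0 = 3*1 + 0 = 3, q_0 = 3*0 + 1 = 1.
  i=1: a_1=1, p_1 = 1*3 + 1 = 4, q_1 = 1*1 + 0 = 1.
  i=2: a_2=25, p_2 = 25*4 + 3 = 103, q_2 = 25*1 + 1 = 26.
q_2 = 26 > 19, so the last convergent with denominator <= 19 is p_1/q_1 = 4/1.
The closest fraction with denominator <= 19 is either p_1/q_1 or the intermediate fraction (k*p_1 + p_0)/(k*q_1 + q_0) with the largest k >= 1 whose denominator stays <= 19; these approach x as k grows, and every other convergent or intermediate fraction in range is farther away.
Largest k: floor((19 - q_0)/q_1) = floor((19 - 1)/1) = 18.
That gives (18*4 + 3)/(18*1 + 1) = 75/19.
Compare the errors: |x - 4/1| = |317*1 - 4*80|/(80*1) = 3/80, and |x - 75/19| = |317*19 - 75*80|/(80*19) = 23/1520.
Cross-multiplying, 23*80 = 1840 < 4560 = 3*1520, so 23/1520 is smaller: the intermediate fraction 75/19 is closer to x than 4/1.

75/19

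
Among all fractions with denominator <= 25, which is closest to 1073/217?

Expand x = 1073/217 as a continued fraction with the Euclidean algorithm:
  1073 = 4*217 + 205, so a_0 = 4.
  217 = 1*205 + 12, so a_1 = 1.
  205 = 17*12 + 1, so a_2 = 17.
  12 = 12*1 + 0, so a_3 = 12.
so x = [4; 1, 17, 12].
Convergents (p_i = a_i*p_{i-1} + p_{i-2}, q_i = a_i*q_{i-1} + q_{i-2} with p_{-2}=0, p_{-1}=1, q_{-2}=1, q_{-1}=0), until the denominator exceeds 25:
  i=0: a_0=4, p_0 = 4*1 + 0 = 4, q_0 = 4*0 + 1 = 1.
  i=1: a_1=1, p_1 = 1*4 + 1 = 5, q_1 = 1*1 + 0 = 1.
  i=2: a_2=17, p_2 = 17*5 + 4 = 89, q_2 = 17*1 + 1 = 18.
  i=3: a_3=12, p_3 = 12*89 + 5 = 1073, q_3 = 12*18 + 1 = 217.
q_3 = 217 > 25, so the last convergent with denominator <= 25 is p_2/q_2 = 89/18.
The closest fraction with denominator <= 25 is either p_2/q_2 or the intermediate fraction (k*p_2 + p_1)/(k*q_2 + q_1) with the largest k >= 1 whose denominator stays <= 25; these approach x as k grows, and every other convergent or intermediate fraction in range is farther away.
Largest k: floor((25 - q_1)/q_2) = floor((25 - 1)/18) = 1.
That gives (1*89 + 5)/(1*18 + 1) = 94/19.
Compare the errors: |x - 89/18| = |1073*18 - 89*217|/(217*18) = 1/3906, and |x - 94/19| = |1073*19 - 94*217|/(217*19) = 11/4123.
Cross-multiplying, 1*4123 = 4123 < 42966 = 11*3906, so 1/3906 is smaller: the convergent 89/18 is closer to x than 94/19.

89/18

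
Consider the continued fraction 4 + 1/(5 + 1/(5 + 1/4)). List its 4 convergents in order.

Using the convergent recurrence p_i = a_i*p_{i-1} + p_{i-2}, q_i = a_i*q_{i-1} + q_{i-2} with p_{-2}=0, p_{-1}=1, q_{-2}=1, q_{-1}=0:
  i=0: a_0=4, p_0 = 4*1 + 0 = 4, q_0 = 4*0 + 1 = 1.
  i=1: a_1=5, p_1 = 5*4 + 1 = 21, q_1 = 5*1 + 0 = 5.
  i=2: a_2=5, p_2 = 5*21 + 4 = 109, q_2 = 5*5 + 1 = 26.
  i=3: a_3=4, p_3 = 4*109 + 21 = 457, q_3 = 4*26 + 5 = 109.

4/1, 21/5, 109/26, 457/109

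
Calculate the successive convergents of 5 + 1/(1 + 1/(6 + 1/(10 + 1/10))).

Using the convergent recurrence p_i = a_i*p_{i-1} + p_{i-2}, q_i = a_i*q_{i-1} + q_{i-2} with p_{-2}=0, p_{-1}=1, q_{-2}=1, q_{-1}=0:
  i=0: a_0=5, p_0 = 5*1 + 0 = 5, q_0 = 5*0 + 1 = 1.
  i=1: a_1=1, p_1 = 1*5 + 1 = 6, q_1 = 1*1 + 0 = 1.
  i=2: a_2=6, p_2 = 6*6 + 5 = 41, q_2 = 6*1 + 1 = 7.
  i=3: a_3=10, p_3 = 10*41 + 6 = 416, q_3 = 10*7 + 1 = 71.
  i=4: a_4=10, p_4 = 10*416 + 41 = 4201, q_4 = 10*71 + 7 = 717.

5/1, 6/1, 41/7, 416/71, 4201/717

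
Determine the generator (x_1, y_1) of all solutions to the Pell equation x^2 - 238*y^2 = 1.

First expand sqrt(238) as a continued fraction. With x_i = (sqrt(238) + m_i)/d_i and (m_0, d_0) = (0, 1): a_0 = floor(sqrt(238)) = 15, since 15^2 = 225 <= 238 < 256 = 16^2.
Iterate m_{i+1} = d_i*a_i - m_i, d_{i+1} = (238 - m_{i+1}^2)/d_i, a_{i+1} = floor((a_0 + m_{i+1})/d_{i+1}):
  m_1 = 1*15 - 0 = 15, d_1 = (238 - 15^2)/1 = 13/1 = 13, a_1 = floor((15 + 15)/13) = 2.
  m_2 = 13*2 - 15 = 11, d_2 = (238 - 11^2)/13 = 117/13 = 9, a_2 = floor((15 + 11)/9) = 2.
  m_3 = 9*2 - 11 = 7, d_3 = (238 - 7^2)/9 = 189/9 = 21, a_3 = floor((15 + 7)/21) = 1.
  m_4 = 21*1 - 7 = 14, d_4 = (238 - 14^2)/21 = 42/21 = 2, a_4 = floor((15 + 14)/2) = 14.
  m_5 = 2*14 - 14 = 14, d_5 = (238 - 14^2)/2 = 42/2 = 21, a_5 = floor((15 + 14)/21) = 1.
  m_6 = 21*1 - 14 = 7, d_6 = (238 - 7^2)/21 = 189/21 = 9, a_6 = floor((15 + 7)/9) = 2.
  m_7 = 9*2 - 7 = 11, d_7 = (238 - 11^2)/9 = 117/9 = 13, a_7 = floor((15 + 11)/13) = 2.
  m_8 = 13*2 - 11 = 15, d_8 = (238 - 15^2)/13 = 13/13 = 1, a_8 = floor((15 + 15)/1) = 30.
  m_9 = 1*30 - 15 = 15, d_9 = (238 - 15^2)/1 = 13/1 = 13: (m_9, d_9) = (m_1, d_1) = (15, 13), so from here the quotients repeat a_1, ..., a_8; the period length is 8.
So sqrt(238) = [15; (2, 2, 1, 14, 1, 2, 2, 30)] with period length k = 8.
k is even, so the fundamental solution of x^2 - 238y^2 = 1 is (p_{k-1}, q_{k-1}) = (p_7, q_7); compute convergents through index 7.
Convergents (p_i = a_i*p_{i-1} + p_{i-2}, q_i = a_i*q_{i-1} + q_{i-2} with p_{-2}=0, p_{-1}=1, q_{-2}=1, q_{-1}=0):
  i=0: a_0=15, p_0 = 15*1 + 0 = 15, q_0 = 15*0 + 1 = 1.
  i=1: a_1=2, p_1 = 2*15 + 1 = 31, q_1 = 2*1 + 0 = 2.
  i=2: a_2=2, p_2 = 2*31 + 15 = 77, q_2 = 2*2 + 1 = 5.
  i=3: a_3=1, p_3 = 1*77 + 31 = 108, q_3 = 1*5 + 2 = 7.
  i=4: a_4=14, p_4 = 14*108 + 77 = 1589, q_4 = 14*7 + 5 = 103.
  i=5: a_5=1, p_5 = 1*1589 + 108 = 1697, q_5 = 1*103 + 7 = 110.
  i=6: a_6=2, p_6 = 2*1697 + 1589 = 4983, q_6 = 2*110 + 103 = 323.
  i=7: a_7=2, p_7 = 2*4983 + 1697 = 11663, q_7 = 2*323 + 110 = 756.
Check: 11663^2 - 238*756^2 = 136025569 - 136025568 = 1, so (x, y) = (11663, 756) solves the equation, and by the theorem it is the least positive solution.

(x, y) = (11663, 756)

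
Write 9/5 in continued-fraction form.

[1; 1, 4]

Run the Euclidean algorithm on 9 and 5; the successive quotients are the partial quotients a_0, a_1, ... (each step inverts the fractional part left over by the previous one):
  9 = 1*5 + 4, so a_0 = 1.
  5 = 1*4 + 1, so a_1 = 1.
  4 = 4*1 + 0, so a_2 = 4.
The remainder reaches 0 after 3 divisions, so the expansion has 3 partial quotients, read off in order.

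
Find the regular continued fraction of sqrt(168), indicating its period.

Write x_i = (sqrt(168) + m_i)/d_i with (m_0, d_0) = (0, 1). a_0 = floor(sqrt(168)) = 12, since 12^2 = 144 <= 168 < 169 = 13^2.
Iterate m_{i+1} = d_i*a_i - m_i, d_{i+1} = (168 - m_{i+1}^2)/d_i, a_{i+1} = floor((a_0 + m_{i+1})/d_{i+1}):
  m_1 = 1*12 - 0 = 12, d_1 = (168 - 12^2)/1 = 24/1 = 24, a_1 = floor((12 + 12)/24) = 1.
  m_2 = 24*1 - 12 = 12, d_2 = (168 - 12^2)/24 = 24/24 = 1, a_2 = floor((12 + 12)/1) = 24.
  m_3 = 1*24 - 12 = 12, d_3 = (168 - 12^2)/1 = 24/1 = 24: (m_3, d_3) = (m_1, d_1) = (12, 24), so from here the quotients repeat a_1, a_2; the period length is 2.
Hence the expansion of sqrt(168) is a_0 = 12 followed by the repeating block 1, 24 (period 2).

[12; (1, 24)]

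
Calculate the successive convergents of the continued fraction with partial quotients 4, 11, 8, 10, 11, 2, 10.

Using the convergent recurrence p_i = a_i*p_{i-1} + p_{i-2}, q_i = a_i*q_{i-1} + q_{i-2} with p_{-2}=0, p_{-1}=1, q_{-2}=1, q_{-1}=0:
  i=0: a_0=4, p_0 = 4*1 + 0 = 4, q_0 = 4*0 + 1 = 1.
  i=1: a_1=11, p_1 = 11*4 + 1 = 45, q_1 = 11*1 + 0 = 11.
  i=2: a_2=8, p_2 = 8*45 + 4 = 364, q_2 = 8*11 + 1 = 89.
  i=3: a_3=10, p_3 = 10*364 + 45 = 3685, q_3 = 10*89 + 11 = 901.
  i=4: a_4=11, p_4 = 11*3685 + 364 = 40899, q_4 = 11*901 + 89 = 10000.
  i=5: a_5=2, p_5 = 2*40899 + 3685 = 85483, q_5 = 2*10000 + 901 = 20901.
  i=6: a_6=10, p_6 = 10*85483 + 40899 = 895729, q_6 = 10*20901 + 10000 = 219010.

4/1, 45/11, 364/89, 3685/901, 40899/10000, 85483/20901, 895729/219010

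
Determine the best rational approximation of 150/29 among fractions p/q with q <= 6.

Expand x = 150/29 as a continued fraction with the Euclidean algorithm:
  150 = 5*29 + 5, so a_0 = 5.
  29 = 5*5 + 4, so a_1 = 5.
  5 = 1*4 + 1, so a_2 = 1.
  4 = 4*1 + 0, so a_3 = 4.
so x = [5; 5, 1, 4].
Convergents (p_i = a_i*p_{i-1} + p_{i-2}, q_i = a_i*q_{i-1} + q_{i-2} with p_{-2}=0, p_{-1}=1, q_{-2}=1, q_{-1}=0), until the denominator exceeds 6:
  i=0: a_0=5, p_0 = 5*1 + 0 = 5, q_0 = 5*0 + 1 = 1.
  i=1: a_1=5, p_1 = 5*5 + 1 = 26, q_1 = 5*1 + 0 = 5.
  i=2: a_2=1, p_2 = 1*26 + 5 = 31, q_2 = 1*5 + 1 = 6.
  i=3: a_3=4, p_3 = 4*31 + 26 = 150, q_3 = 4*6 + 5 = 29.
q_3 = 29 > 6, so the last convergent with denominator <= 6 is p_2/q_2 = 31/6.
The closest fraction with denominator <= 6 is either p_2/q_2 or the intermediate fraction (k*p_2 + p_1)/(k*q_2 + q_1) with the largest k >= 1 whose denominator stays <= 6; these approach x as k grows, and every other convergent or intermediate fraction in range is farther away.
Largest k: floor((6 - q_1)/q_2) = floor((6 - 5)/6) = 0.
Since k = 0, no intermediate fraction beyond p_2/q_2 has denominator <= 6, so the convergent 31/6 is the closest (its error is |150*6 - 31*29|/(29*6) = 1/174).

31/6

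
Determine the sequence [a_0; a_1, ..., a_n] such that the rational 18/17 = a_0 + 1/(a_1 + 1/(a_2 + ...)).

[1; 17]

Run the Euclidean algorithm on 18 and 17; the successive quotients are the partial quotients a_0, a_1, ... (each step inverts the fractional part left over by the previous one):
  18 = 1*17 + 1, so a_0 = 1.
  17 = 17*1 + 0, so a_1 = 17.
The remainder reaches 0 after 2 divisions, so the expansion has 2 partial quotients, read off in order.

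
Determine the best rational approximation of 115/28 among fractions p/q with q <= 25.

78/19

Expand x = 115/28 as a continued fraction with the Euclidean algorithm:
  115 = 4*28 + 3, so a_0 = 4.
  28 = 9*3 + 1, so a_1 = 9.
  3 = 3*1 + 0, so a_2 = 3.
so x = [4; 9, 3].
Convergents (p_i = a_i*p_{i-1} + p_{i-2}, q_i = a_i*q_{i-1} + q_{i-2} with p_{-2}=0, p_{-1}=1, q_{-2}=1, q_{-1}=0), until the denominator exceeds 25:
  i=0: a_0=4, p_0 = 4*1 + 0 = 4, q_0 = 4*0 + 1 = 1.
  i=1: a_1=9, p_1 = 9*4 + 1 = 37, q_1 = 9*1 + 0 = 9.
  i=2: a_2=3, p_2 = 3*37 + 4 = 115, q_2 = 3*9 + 1 = 28.
q_2 = 28 > 25, so the last convergent with denominator <= 25 is p_1/q_1 = 37/9.
The closest fraction with denominator <= 25 is either p_1/q_1 or the intermediate fraction (k*p_1 + p_0)/(k*q_1 + q_0) with the largest k >= 1 whose denominator stays <= 25; these approach x as k grows, and every other convergent or intermediate fraction in range is farther away.
Largest k: floor((25 - q_0)/q_1) = floor((25 - 1)/9) = 2.
That gives (2*37 + 4)/(2*9 + 1) = 78/19.
Compare the errors: |x - 37/9| = |115*9 - 37*28|/(28*9) = 1/252, and |x - 78/19| = |115*19 - 78*28|/(28*19) = 1/532.
Cross-multiplying, 1*252 = 252 < 532 = 1*532, so 1/532 is smaller: the intermediate fraction 78/19 is closer to x than 37/9.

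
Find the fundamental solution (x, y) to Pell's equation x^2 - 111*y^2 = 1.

(x, y) = (295, 28)

First expand sqrt(111) as a continued fraction. With x_i = (sqrt(111) + m_i)/d_i and (m_0, d_0) = (0, 1): a_0 = floor(sqrt(111)) = 10, since 10^2 = 100 <= 111 < 121 = 11^2.
Iterate m_{i+1} = d_i*a_i - m_i, d_{i+1} = (111 - m_{i+1}^2)/d_i, a_{i+1} = floor((a_0 + m_{i+1})/d_{i+1}):
  m_1 = 1*10 - 0 = 10, d_1 = (111 - 10^2)/1 = 11/1 = 11, a_1 = floor((10 + 10)/11) = 1.
  m_2 = 11*1 - 10 = 1, d_2 = (111 - 1^2)/11 = 110/11 = 10, a_2 = floor((10 + 1)/10) = 1.
  m_3 = 10*1 - 1 = 9, d_3 = (111 - 9^2)/10 = 30/10 = 3, a_3 = floor((10 + 9)/3) = 6.
  m_4 = 3*6 - 9 = 9, d_4 = (111 - 9^2)/3 = 30/3 = 10, a_4 = floor((10 + 9)/10) = 1.
  m_5 = 10*1 - 9 = 1, d_5 = (111 - 1^2)/10 = 110/10 = 11, a_5 = floor((10 + 1)/11) = 1.
  m_6 = 11*1 - 1 = 10, d_6 = (111 - 10^2)/11 = 11/11 = 1, a_6 = floor((10 + 10)/1) = 20.
  m_7 = 1*20 - 10 = 10, d_7 = (111 - 10^2)/1 = 11/1 = 11: (m_7, d_7) = (m_1, d_1) = (10, 11), so from here the quotients repeat a_1, ..., a_6; the period length is 6.
So sqrt(111) = [10; (1, 1, 6, 1, 1, 20)] with period length k = 6.
k is even, so the fundamental solution of x^2 - 111y^2 = 1 is (p_{k-1}, q_{k-1}) = (p_5, q_5); compute convergents through index 5.
Convergents (p_i = a_i*p_{i-1} + p_{i-2}, q_i = a_i*q_{i-1} + q_{i-2} with p_{-2}=0, p_{-1}=1, q_{-2}=1, q_{-1}=0):
  i=0: a_0=10, p_0 = 10*1 + 0 = 10, q_0 = 10*0 + 1 = 1.
  i=1: a_1=1, p_1 = 1*10 + 1 = 11, q_1 = 1*1 + 0 = 1.
  i=2: a_2=1, p_2 = 1*11 + 10 = 21, q_2 = 1*1 + 1 = 2.
  i=3: a_3=6, p_3 = 6*21 + 11 = 137, q_3 = 6*2 + 1 = 13.
  i=4: a_4=1, p_4 = 1*137 + 21 = 158, q_4 = 1*13 + 2 = 15.
  i=5: a_5=1, p_5 = 1*158 + 137 = 295, q_5 = 1*15 + 13 = 28.
Check: 295^2 - 111*28^2 = 87025 - 87024 = 1, so (x, y) = (295, 28) solves the equation, and by the theorem it is the least positive solution.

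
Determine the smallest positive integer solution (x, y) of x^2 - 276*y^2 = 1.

(x, y) = (7775, 468)

First expand sqrt(276) as a continued fraction. With x_i = (sqrt(276) + m_i)/d_i and (m_0, d_0) = (0, 1): a_0 = floor(sqrt(276)) = 16, since 16^2 = 256 <= 276 < 289 = 17^2.
Iterate m_{i+1} = d_i*a_i - m_i, d_{i+1} = (276 - m_{i+1}^2)/d_i, a_{i+1} = floor((a_0 + m_{i+1})/d_{i+1}):
  m_1 = 1*16 - 0 = 16, d_1 = (276 - 16^2)/1 = 20/1 = 20, a_1 = floor((16 + 16)/20) = 1.
  m_2 = 20*1 - 16 = 4, d_2 = (276 - 4^2)/20 = 260/20 = 13, a_2 = floor((16 + 4)/13) = 1.
  m_3 = 13*1 - 4 = 9, d_3 = (276 - 9^2)/13 = 195/13 = 15, a_3 = floor((16 + 9)/15) = 1.
  m_4 = 15*1 - 9 = 6, d_4 = (276 - 6^2)/15 = 240/15 = 16, a_4 = floor((16 + 6)/16) = 1.
  m_5 = 16*1 - 6 = 10, d_5 = (276 - 10^2)/16 = 176/16 = 11, a_5 = floor((16 + 10)/11) = 2.
  m_6 = 11*2 - 10 = 12, d_6 = (276 - 12^2)/11 = 132/11 = 12, a_6 = floor((16 + 12)/12) = 2.
  m_7 = 12*2 - 12 = 12, d_7 = (276 - 12^2)/12 = 132/12 = 11, a_7 = floor((16 + 12)/11) = 2.
  m_8 = 11*2 - 12 = 10, d_8 = (276 - 10^2)/11 = 176/11 = 16, a_8 = floor((16 + 10)/16) = 1.
  m_9 = 16*1 - 10 = 6, d_9 = (276 - 6^2)/16 = 240/16 = 15, a_9 = floor((16 + 6)/15) = 1.
  m_10 = 15*1 - 6 = 9, d_10 = (276 - 9^2)/15 = 195/15 = 13, a_10 = floor((16 + 9)/13) = 1.
  m_11 = 13*1 - 9 = 4, d_11 = (276 - 4^2)/13 = 260/13 = 20, a_11 = floor((16 + 4)/20) = 1.
  m_12 = 20*1 - 4 = 16, d_12 = (276 - 16^2)/20 = 20/20 = 1, a_12 = floor((16 + 16)/1) = 32.
  m_13 = 1*32 - 16 = 16, d_13 = (276 - 16^2)/1 = 20/1 = 20: (m_13, d_13) = (m_1, d_1) = (16, 20), so from here the quotients repeat a_1, ..., a_12; the period length is 12.
So sqrt(276) = [16; (1, 1, 1, 1, 2, 2, 2, 1, 1, 1, 1, 32)] with period length k = 12.
k is even, so the fundamental solution of x^2 - 276y^2 = 1 is (p_{k-1}, q_{k-1}) = (p_11, q_11); compute convergents through index 11.
Convergents (p_i = a_i*p_{i-1} + p_{i-2}, q_i = a_i*q_{i-1} + q_{i-2} with p_{-2}=0, p_{-1}=1, q_{-2}=1, q_{-1}=0):
  i=0: a_0=16, p_0 = 16*1 + 0 = 16, q_0 = 16*0 + 1 = 1.
  i=1: a_1=1, p_1 = 1*16 + 1 = 17, q_1 = 1*1 + 0 = 1.
  i=2: a_2=1, p_2 = 1*17 + 16 = 33, q_2 = 1*1 + 1 = 2.
  i=3: a_3=1, p_3 = 1*33 + 17 = 50, q_3 = 1*2 + 1 = 3.
  i=4: a_4=1, p_4 = 1*50 + 33 = 83, q_4 = 1*3 + 2 = 5.
  i=5: a_5=2, p_5 = 2*83 + 50 = 216, q_5 = 2*5 + 3 = 13.
  i=6: a_6=2, p_6 = 2*216 + 83 = 515, q_6 = 2*13 + 5 = 31.
  i=7: a_7=2, p_7 = 2*515 + 216 = 1246, q_7 = 2*31 + 13 = 75.
  i=8: a_8=1, p_8 = 1*1246 + 515 = 1761, q_8 = 1*75 + 31 = 106.
  i=9: a_9=1, p_9 = 1*1761 + 1246 = 3007, q_9 = 1*106 + 75 = 181.
  i=10: a_10=1, p_10 = 1*3007 + 1761 = 4768, q_10 = 1*181 + 106 = 287.
  i=11: a_11=1, p_11 = 1*4768 + 3007 = 7775, q_11 = 1*287 + 181 = 468.
Check: 7775^2 - 276*468^2 = 60450625 - 60450624 = 1, so (x, y) = (7775, 468) solves the equation, and by the theorem it is the least positive solution.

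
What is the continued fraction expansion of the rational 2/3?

Run the Euclidean algorithm on 2 and 3; the successive quotients are the partial quotients a_0, a_1, ... (each step inverts the fractional part left over by the previous one):
  2 = 0*3 + 2, so a_0 = 0.
  3 = 1*2 + 1, so a_1 = 1.
  2 = 2*1 + 0, so a_2 = 2.
The remainder reaches 0 after 3 divisions, so the expansion has 3 partial quotients, read off in order.

[0; 1, 2]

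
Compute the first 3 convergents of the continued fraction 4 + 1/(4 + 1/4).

4/1, 17/4, 72/17

Using the convergent recurrence p_i = a_i*p_{i-1} + p_{i-2}, q_i = a_i*q_{i-1} + q_{i-2} with p_{-2}=0, p_{-1}=1, q_{-2}=1, q_{-1}=0:
  i=0: a_0=4, p_0 = 4*1 + 0 = 4, q_0 = 4*0 + 1 = 1.
  i=1: a_1=4, p_1 = 4*4 + 1 = 17, q_1 = 4*1 + 0 = 4.
  i=2: a_2=4, p_2 = 4*17 + 4 = 72, q_2 = 4*4 + 1 = 17.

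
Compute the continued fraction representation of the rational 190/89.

Run the Euclidean algorithm on 190 and 89; the successive quotients are the partial quotients a_0, a_1, ... (each step inverts the fractional part left over by the previous one):
  190 = 2*89 + 12, so a_0 = 2.
  89 = 7*12 + 5, so a_1 = 7.
  12 = 2*5 + 2, so a_2 = 2.
  5 = 2*2 + 1, so a_3 = 2.
  2 = 2*1 + 0, so a_4 = 2.
The remainder reaches 0 after 5 divisions, so the expansion has 5 partial quotients, read off in order.

[2; 7, 2, 2, 2]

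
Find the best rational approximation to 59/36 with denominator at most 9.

13/8

Expand x = 59/36 as a continued fraction with the Euclidean algorithm:
  59 = 1*36 + 23, so a_0 = 1.
  36 = 1*23 + 13, so a_1 = 1.
  23 = 1*13 + 10, so a_2 = 1.
  13 = 1*10 + 3, so a_3 = 1.
  10 = 3*3 + 1, so a_4 = 3.
  3 = 3*1 + 0, so a_5 = 3.
so x = [1; 1, 1, 1, 3, 3].
Convergents (p_i = a_i*p_{i-1} + p_{i-2}, q_i = a_i*q_{i-1} + q_{i-2} with p_{-2}=0, p_{-1}=1, q_{-2}=1, q_{-1}=0), until the denominator exceeds 9:
  i=0: a_0=1, p_0 = 1*1 + 0 = 1, q_0 = 1*0 + 1 = 1.
  i=1: a_1=1, p_1 = 1*1 + 1 = 2, q_1 = 1*1 + 0 = 1.
  i=2: a_2=1, p_2 = 1*2 + 1 = 3, q_2 = 1*1 + 1 = 2.
  i=3: a_3=1, p_3 = 1*3 + 2 = 5, q_3 = 1*2 + 1 = 3.
  i=4: a_4=3, p_4 = 3*5 + 3 = 18, q_4 = 3*3 + 2 = 11.
q_4 = 11 > 9, so the last convergent with denominator <= 9 is p_3/q_3 = 5/3.
The closest fraction with denominator <= 9 is either p_3/q_3 or the intermediate fraction (k*p_3 + p_2)/(k*q_3 + q_2) with the largest k >= 1 whose denominator stays <= 9; these approach x as k grows, and every other convergent or intermediate fraction in range is farther away.
Largest k: floor((9 - q_2)/q_3) = floor((9 - 2)/3) = 2.
That gives (2*5 + 3)/(2*3 + 2) = 13/8.
Compare the errors: |x - 5/3| = |59*3 - 5*36|/(36*3) = 3/108, and |x - 13/8| = |59*8 - 13*36|/(36*8) = 4/288.
Cross-multiplying, 4*108 = 432 < 864 = 3*288, so 4/288 is smaller: the intermediate fraction 13/8 is closer to x than 5/3.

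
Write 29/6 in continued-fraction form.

[4; 1, 5]

Run the Euclidean algorithm on 29 and 6; the successive quotients are the partial quotients a_0, a_1, ... (each step inverts the fractional part left over by the previous one):
  29 = 4*6 + 5, so a_0 = 4.
  6 = 1*5 + 1, so a_1 = 1.
  5 = 5*1 + 0, so a_2 = 5.
The remainder reaches 0 after 3 divisions, so the expansion has 3 partial quotients, read off in order.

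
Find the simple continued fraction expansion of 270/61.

Run the Euclidean algorithm on 270 and 61; the successive quotients are the partial quotients a_0, a_1, ... (each step inverts the fractional part left over by the previous one):
  270 = 4*61 + 26, so a_0 = 4.
  61 = 2*26 + 9, so a_1 = 2.
  26 = 2*9 + 8, so a_2 = 2.
  9 = 1*8 + 1, so a_3 = 1.
  8 = 8*1 + 0, so a_4 = 8.
The remainder reaches 0 after 5 divisions, so the expansion has 5 partial quotients, read off in order.

[4; 2, 2, 1, 8]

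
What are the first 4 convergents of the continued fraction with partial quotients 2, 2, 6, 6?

2/1, 5/2, 32/13, 197/80

Using the convergent recurrence p_i = a_i*p_{i-1} + p_{i-2}, q_i = a_i*q_{i-1} + q_{i-2} with p_{-2}=0, p_{-1}=1, q_{-2}=1, q_{-1}=0:
  i=0: a_0=2, p_0 = 2*1 + 0 = 2, q_0 = 2*0 + 1 = 1.
  i=1: a_1=2, p_1 = 2*2 + 1 = 5, q_1 = 2*1 + 0 = 2.
  i=2: a_2=6, p_2 = 6*5 + 2 = 32, q_2 = 6*2 + 1 = 13.
  i=3: a_3=6, p_3 = 6*32 + 5 = 197, q_3 = 6*13 + 2 = 80.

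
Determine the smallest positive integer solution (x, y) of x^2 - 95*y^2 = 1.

First expand sqrt(95) as a continued fraction. With x_i = (sqrt(95) + m_i)/d_i and (m_0, d_0) = (0, 1): a_0 = floor(sqrt(95)) = 9, since 9^2 = 81 <= 95 < 100 = 10^2.
Iterate m_{i+1} = d_i*a_i - m_i, d_{i+1} = (95 - m_{i+1}^2)/d_i, a_{i+1} = floor((a_0 + m_{i+1})/d_{i+1}):
  m_1 = 1*9 - 0 = 9, d_1 = (95 - 9^2)/1 = 14/1 = 14, a_1 = floor((9 + 9)/14) = 1.
  m_2 = 14*1 - 9 = 5, d_2 = (95 - 5^2)/14 = 70/14 = 5, a_2 = floor((9 + 5)/5) = 2.
  m_3 = 5*2 - 5 = 5, d_3 = (95 - 5^2)/5 = 70/5 = 14, a_3 = floor((9 + 5)/14) = 1.
  m_4 = 14*1 - 5 = 9, d_4 = (95 - 9^2)/14 = 14/14 = 1, a_4 = floor((9 + 9)/1) = 18.
  m_5 = 1*18 - 9 = 9, d_5 = (95 - 9^2)/1 = 14/1 = 14: (m_5, d_5) = (m_1, d_1) = (9, 14), so from here the quotients repeat a_1, ..., a_4; the period length is 4.
So sqrt(95) = [9; (1, 2, 1, 18)] with period length k = 4.
k is even, so the fundamental solution of x^2 - 95y^2 = 1 is (p_{k-1}, q_{k-1}) = (p_3, q_3); compute convergents through index 3.
Convergents (p_i = a_i*p_{i-1} + p_{i-2}, q_i = a_i*q_{i-1} + q_{i-2} with p_{-2}=0, p_{-1}=1, q_{-2}=1, q_{-1}=0):
  i=0: a_0=9, p_0 = 9*1 + 0 = 9, q_0 = 9*0 + 1 = 1.
  i=1: a_1=1, p_1 = 1*9 + 1 = 10, q_1 = 1*1 + 0 = 1.
  i=2: a_2=2, p_2 = 2*10 + 9 = 29, q_2 = 2*1 + 1 = 3.
  i=3: a_3=1, p_3 = 1*29 + 10 = 39, q_3 = 1*3 + 1 = 4.
Check: 39^2 - 95*4^2 = 1521 - 1520 = 1, so (x, y) = (39, 4) solves the equation, and by the theorem it is the least positive solution.

(x, y) = (39, 4)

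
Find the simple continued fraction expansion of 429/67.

[6; 2, 2, 13]

Run the Euclidean algorithm on 429 and 67; the successive quotients are the partial quotients a_0, a_1, ... (each step inverts the fractional part left over by the previous one):
  429 = 6*67 + 27, so a_0 = 6.
  67 = 2*27 + 13, so a_1 = 2.
  27 = 2*13 + 1, so a_2 = 2.
  13 = 13*1 + 0, so a_3 = 13.
The remainder reaches 0 after 4 divisions, so the expansion has 4 partial quotients, read off in order.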